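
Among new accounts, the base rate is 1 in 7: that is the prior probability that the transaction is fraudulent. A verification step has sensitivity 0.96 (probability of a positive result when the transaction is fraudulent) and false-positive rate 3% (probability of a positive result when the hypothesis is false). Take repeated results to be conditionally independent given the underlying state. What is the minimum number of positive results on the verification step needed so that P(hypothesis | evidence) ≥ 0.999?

Prior odds: (1/7) ÷ (6/7) = 1/6.
Likelihood ratio of a positive result = 0.96/0.03 = 32.
Target odds: 0.999 ÷ 0.001 = 999.
Need (1/6) × 32ⁿ ≥ 999, i.e. 32ⁿ ≥ 5994.
32² = 1024 falls short of 5994 but 32³ = 32768 reaches it, so n = 3.

3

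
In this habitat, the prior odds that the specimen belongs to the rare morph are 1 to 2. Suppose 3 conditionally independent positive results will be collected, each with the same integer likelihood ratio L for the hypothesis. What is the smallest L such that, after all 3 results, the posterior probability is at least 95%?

Prior odds = 0.5.
Target odds = 0.95/0.05 = 19.
Need L³ ≥ 19 ÷ 0.5 = 38.
3³ = 27 < 38 ≤ 64 = 4³, so L = 4.

4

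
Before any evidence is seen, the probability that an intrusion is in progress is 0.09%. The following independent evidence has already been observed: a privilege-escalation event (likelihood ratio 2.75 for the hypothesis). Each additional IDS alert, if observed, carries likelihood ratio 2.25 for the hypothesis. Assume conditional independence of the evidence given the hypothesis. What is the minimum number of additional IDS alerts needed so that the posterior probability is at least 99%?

14

Prior odds = 0.0009/0.9991 = 9/9991.
Bayes factor of the evidence already in hand = 2.75.
Odds after that evidence = (9/9991) × 2.75 = 99/39964.
Target odds = 0.99/0.01 = 99.
Need 2.25ⁿ ≥ 99 ÷ (99/39964) = 39964.
2.25¹³ ≈37876.8 falls short of 39964 but 2.25¹⁴ ≈85222.7 reaches it, so n = 14.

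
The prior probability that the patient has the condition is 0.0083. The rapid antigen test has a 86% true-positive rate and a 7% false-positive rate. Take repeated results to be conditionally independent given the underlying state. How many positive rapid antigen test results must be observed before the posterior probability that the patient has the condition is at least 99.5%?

Prior odds: 0.0083 ÷ 0.9917 = 83/9917.
Likelihood ratio of a positive result = 0.86/0.07 = 86/7.
Target odds: 0.995 ÷ 0.005 = 199.
Need (83/9917) × (86/7)ⁿ ≥ 199, i.e. (86/7)ⁿ ≥ 1973483/83.
(86/7)⁴ = 54700816/2401 falls short of 1973483/83 but (86/7)⁵ ≈279899 reaches it, so n = 5.

5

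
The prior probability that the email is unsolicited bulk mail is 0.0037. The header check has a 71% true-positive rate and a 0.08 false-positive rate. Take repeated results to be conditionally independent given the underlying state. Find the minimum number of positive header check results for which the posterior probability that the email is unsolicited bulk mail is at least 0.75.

4

Prior odds = 0.0037/0.9963 = 37/9963.
Likelihood ratio of a positive result = 0.71/0.08 = 8.875.
Target posterior odds = 0.75/0.25 = 3.
Require 8.875ⁿ ≥ 3 ÷ (37/9963) = 29889/37.
8.875³ = 357911/512 falls short of 29889/37 but 8.875⁴ = 25411681/4096 reaches it, so n = 4.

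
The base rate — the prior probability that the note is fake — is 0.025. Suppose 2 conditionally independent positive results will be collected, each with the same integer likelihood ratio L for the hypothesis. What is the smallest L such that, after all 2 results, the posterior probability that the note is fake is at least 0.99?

Prior odds = 0.025/0.975 = 1/39.
Target odds = 0.99/0.01 = 99.
Need L² ≥ 99 ÷ (1/39) = 3861.
62² = 3844 < 3861 ≤ 3969 = 63², so L = 63.

63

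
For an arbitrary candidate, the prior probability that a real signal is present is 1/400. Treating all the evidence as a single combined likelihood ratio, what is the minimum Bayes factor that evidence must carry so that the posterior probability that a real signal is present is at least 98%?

Prior odds = 0.0025/0.9975 = 1/399.
Target odds = 0.98/0.02 = 49.
Required Bayes factor = 49 ÷ (1/399) = 19551.

19551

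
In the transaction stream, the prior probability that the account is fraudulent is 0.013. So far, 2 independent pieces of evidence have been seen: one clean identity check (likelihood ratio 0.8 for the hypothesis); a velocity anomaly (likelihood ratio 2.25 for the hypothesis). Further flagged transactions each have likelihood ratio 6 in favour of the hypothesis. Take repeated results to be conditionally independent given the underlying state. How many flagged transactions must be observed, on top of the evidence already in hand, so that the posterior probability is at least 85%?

Prior odds = 0.013/0.987 = 13/987.
Combined Bayes factor of the evidence already in hand = 0.8 × 2.25 = 1.8.
Odds after that evidence = (13/987) × 1.8 = 39/1645.
Target odds = 0.85/0.15 = 17/3.
Need 6ⁿ ≥ 17/3 ÷ (39/1645) = 27965/117.
6³ = 216 falls short of 27965/117 but 6⁴ = 1296 reaches it, so n = 4.

4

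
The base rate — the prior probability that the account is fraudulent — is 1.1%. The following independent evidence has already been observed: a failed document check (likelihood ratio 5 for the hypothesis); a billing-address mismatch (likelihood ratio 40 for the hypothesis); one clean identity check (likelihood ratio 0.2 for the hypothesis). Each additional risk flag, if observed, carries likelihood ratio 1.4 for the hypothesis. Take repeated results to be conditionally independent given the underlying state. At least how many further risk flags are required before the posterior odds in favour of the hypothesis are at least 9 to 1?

9

Prior odds = 0.011/0.989 = 11/989.
Combined Bayes factor of the evidence already in hand = 5 × 40 × 0.2 = 40.
Odds after that evidence = (11/989) × 40 = 440/989.
Target odds = 9.
Need 1.4ⁿ ≥ 9 ÷ (440/989) = 8901/440.
1.4⁸ = 5764801/390625 falls short of 8901/440 but 1.4⁹ = 40353607/1953125 reaches it, so n = 9.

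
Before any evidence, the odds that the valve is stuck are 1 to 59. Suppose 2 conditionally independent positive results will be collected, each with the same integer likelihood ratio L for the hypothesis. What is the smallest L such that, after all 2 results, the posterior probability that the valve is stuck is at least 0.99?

Prior odds = 1/59.
Target odds = 0.99/0.01 = 99.
Need L² ≥ 99 ÷ (1/59) = 5841.
76² = 5776 < 5841 ≤ 5929 = 77², so L = 77.

77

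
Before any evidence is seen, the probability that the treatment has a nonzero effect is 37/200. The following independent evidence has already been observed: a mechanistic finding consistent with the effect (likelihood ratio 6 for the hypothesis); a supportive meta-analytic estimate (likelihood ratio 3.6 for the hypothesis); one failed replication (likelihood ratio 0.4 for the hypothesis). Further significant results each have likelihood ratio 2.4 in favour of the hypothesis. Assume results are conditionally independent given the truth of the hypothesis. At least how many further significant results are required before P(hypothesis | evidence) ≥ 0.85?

2

Prior odds = 0.185/0.815 = 37/163.
Combined Bayes factor of the evidence already in hand = 6 × 3.6 × 0.4 = 8.64.
Odds after that evidence = (37/163) × 8.64 = 7992/4075.
Target odds = 0.85/0.15 = 17/3.
Need 2.4ⁿ ≥ 17/3 ÷ (7992/4075) = 69275/23976.
2.4¹ = 2.4 falls short of 69275/23976 but 2.4² = 5.76 reaches it, so n = 2.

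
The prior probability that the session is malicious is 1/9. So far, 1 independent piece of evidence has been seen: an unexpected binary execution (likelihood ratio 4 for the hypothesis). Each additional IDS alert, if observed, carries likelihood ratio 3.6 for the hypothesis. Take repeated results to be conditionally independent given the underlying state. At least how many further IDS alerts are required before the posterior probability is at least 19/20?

3

Prior odds = (1/9)/(8/9) = 0.125.
Bayes factor of the evidence already in hand = 4.
Odds after that evidence = 0.125 × 4 = 0.5.
Target odds = 0.95/0.05 = 19.
Need 3.6ⁿ ≥ 19 ÷ 0.5 = 38.
3.6² = 12.96 falls short of 38 but 3.6³ = 46.656 reaches it, so n = 3.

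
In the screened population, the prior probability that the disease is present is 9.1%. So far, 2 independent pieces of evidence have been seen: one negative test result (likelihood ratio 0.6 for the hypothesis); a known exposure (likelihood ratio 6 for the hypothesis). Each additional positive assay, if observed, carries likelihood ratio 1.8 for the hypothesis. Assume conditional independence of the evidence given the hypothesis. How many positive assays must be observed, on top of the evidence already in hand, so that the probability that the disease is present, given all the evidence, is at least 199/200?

11

Prior odds = 0.091/0.909 = 91/909.
Combined Bayes factor of the evidence already in hand = 0.6 × 6 = 3.6.
Odds after that evidence = (91/909) × 3.6 = 182/505.
Target odds = 0.995/0.005 = 199.
Need 1.8ⁿ ≥ 199 ÷ (182/505) = 100495/182.
1.8¹⁰ ≈357.047 falls short of 100495/182 but 1.8¹¹ ≈642.684 reaches it, so n = 11.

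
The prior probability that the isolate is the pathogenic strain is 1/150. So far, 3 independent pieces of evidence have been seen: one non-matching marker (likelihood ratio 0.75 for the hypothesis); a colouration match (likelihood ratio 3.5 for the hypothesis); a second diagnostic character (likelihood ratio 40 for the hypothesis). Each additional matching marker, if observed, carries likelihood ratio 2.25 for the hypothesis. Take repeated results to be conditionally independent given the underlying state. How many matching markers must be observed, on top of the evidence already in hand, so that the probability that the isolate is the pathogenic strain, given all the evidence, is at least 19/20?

Prior odds = (1/150)/(149/150) = 1/149.
Combined Bayes factor of the evidence already in hand = 0.75 × 3.5 × 40 = 105.
Odds after that evidence = (1/149) × 105 = 105/149.
Target odds = 0.95/0.05 = 19.
Need 2.25ⁿ ≥ 19 ÷ (105/149) = 2831/105.
2.25⁴ = 25.62890625 falls short of 2831/105 but 2.25⁵ = 59049/1024 reaches it, so n = 5.

5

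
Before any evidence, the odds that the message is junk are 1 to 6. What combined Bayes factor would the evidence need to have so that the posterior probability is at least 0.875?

42

Prior odds = 1/6.
Target odds = 0.875/0.125 = 7.
Required Bayes factor = 7 ÷ (1/6) = 42.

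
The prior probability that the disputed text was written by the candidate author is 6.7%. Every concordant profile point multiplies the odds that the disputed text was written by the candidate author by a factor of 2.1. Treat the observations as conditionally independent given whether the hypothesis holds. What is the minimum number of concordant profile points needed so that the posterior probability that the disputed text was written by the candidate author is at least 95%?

Prior odds: 0.067 ÷ 0.933 = 67/933.
Likelihood ratio per concordant profile point = 2.1.
Target posterior odds = 0.95/0.05 = 19.
Require 2.1ⁿ ≥ 19 ÷ (67/933) = 17727/67.
2.1⁷ ≈180.109 falls short of 17727/67 but 2.1⁸ ≈378.229 reaches it, so n = 8.

8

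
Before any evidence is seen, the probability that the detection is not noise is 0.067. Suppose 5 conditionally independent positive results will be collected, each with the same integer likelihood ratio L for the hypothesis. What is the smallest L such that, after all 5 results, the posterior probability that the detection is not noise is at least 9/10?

3

Prior odds = 0.067/0.933 = 67/933.
Target odds = 0.9/0.1 = 9.
Need L⁵ ≥ 9 ÷ (67/933) = 8397/67.
2⁵ = 32 < 8397/67 ≤ 243 = 3⁵, so L = 3.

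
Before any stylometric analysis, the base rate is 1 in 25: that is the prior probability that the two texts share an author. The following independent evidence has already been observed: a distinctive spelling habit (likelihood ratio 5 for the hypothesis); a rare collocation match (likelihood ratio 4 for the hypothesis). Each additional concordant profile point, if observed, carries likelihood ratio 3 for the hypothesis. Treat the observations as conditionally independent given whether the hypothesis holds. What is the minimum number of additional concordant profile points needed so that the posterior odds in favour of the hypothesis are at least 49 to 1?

Prior odds = 0.04/0.96 = 1/24.
Combined Bayes factor of the evidence already in hand = 5 × 4 = 20.
Odds after that evidence = (1/24) × 20 = 5/6.
Target odds = 49.
Need 3ⁿ ≥ 49 ÷ (5/6) = 58.8.
3³ = 27 falls short of 58.8 but 3⁴ = 81 reaches it, so n = 4.

4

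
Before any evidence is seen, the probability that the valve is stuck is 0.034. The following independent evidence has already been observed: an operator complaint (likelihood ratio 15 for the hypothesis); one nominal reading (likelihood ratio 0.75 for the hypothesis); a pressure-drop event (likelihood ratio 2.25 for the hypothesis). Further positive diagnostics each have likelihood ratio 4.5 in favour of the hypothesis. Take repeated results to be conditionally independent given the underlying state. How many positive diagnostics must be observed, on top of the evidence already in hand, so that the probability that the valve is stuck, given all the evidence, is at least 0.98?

Prior odds = 0.034/0.966 = 17/483.
Combined Bayes factor of the evidence already in hand = 15 × 0.75 × 2.25 = 25.3125.
Odds after that evidence = (17/483) × 25.3125 = 2295/2576.
Target odds = 0.98/0.02 = 49.
Need 4.5ⁿ ≥ 49 ÷ (2295/2576) = 126224/2295.
4.5² = 20.25 falls short of 126224/2295 but 4.5³ = 91.125 reaches it, so n = 3.

3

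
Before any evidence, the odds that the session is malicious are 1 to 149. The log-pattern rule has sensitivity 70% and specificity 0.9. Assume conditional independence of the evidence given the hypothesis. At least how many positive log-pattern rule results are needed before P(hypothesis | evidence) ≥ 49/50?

5

Prior odds = 1/149.
False-positive rate = 1 − 0.9 = 0.1; likelihood ratio of a positive = 0.7/0.1 = 7.
Target posterior odds = 0.98/0.02 = 49.
Require 7ⁿ ≥ 49 ÷ (1/149) = 7301.
7⁴ = 2401 falls short of 7301 but 7⁵ = 16807 reaches it, so n = 5.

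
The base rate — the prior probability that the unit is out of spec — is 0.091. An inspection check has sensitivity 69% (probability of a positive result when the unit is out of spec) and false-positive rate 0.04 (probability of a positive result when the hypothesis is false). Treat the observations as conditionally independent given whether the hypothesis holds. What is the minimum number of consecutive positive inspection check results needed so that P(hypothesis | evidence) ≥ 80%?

Prior odds: 0.091 ÷ 0.909 = 91/909.
Likelihood ratio of a positive result = 0.69/0.04 = 17.25.
Target posterior odds = 0.8/0.2 = 4.
Require 17.25ⁿ ≥ 4 ÷ (91/909) = 3636/91.
17.25¹ = 17.25 falls short of 3636/91 but 17.25² = 297.5625 reaches it, so n = 2.

2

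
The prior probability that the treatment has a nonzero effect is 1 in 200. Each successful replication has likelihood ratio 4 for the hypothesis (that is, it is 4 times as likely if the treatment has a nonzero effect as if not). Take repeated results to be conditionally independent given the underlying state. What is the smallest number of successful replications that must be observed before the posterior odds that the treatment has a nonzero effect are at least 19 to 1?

Prior odds: 0.005 ÷ 0.995 = 1/199.
Likelihood ratio per successful replication = 4.
Target odds = 19.
Require 4ⁿ ≥ 19 ÷ (1/199) = 3781.
4⁵ = 1024 falls short of 3781 but 4⁶ = 4096 reaches it, so n = 6.

6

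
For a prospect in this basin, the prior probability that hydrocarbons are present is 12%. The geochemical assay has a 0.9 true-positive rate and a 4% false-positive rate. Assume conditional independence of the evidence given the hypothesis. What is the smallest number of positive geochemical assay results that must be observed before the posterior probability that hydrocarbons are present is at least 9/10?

Prior odds: 0.12 ÷ 0.88 = 3/22.
Likelihood ratio of a positive result = 0.9/0.04 = 22.5.
Target posterior odds = 0.9/0.1 = 9.
Need (3/22) × 22.5ⁿ ≥ 9, i.e. 22.5ⁿ ≥ 66.
22.5¹ = 22.5 falls short of 66 but 22.5² = 506.25 reaches it, so n = 2.

2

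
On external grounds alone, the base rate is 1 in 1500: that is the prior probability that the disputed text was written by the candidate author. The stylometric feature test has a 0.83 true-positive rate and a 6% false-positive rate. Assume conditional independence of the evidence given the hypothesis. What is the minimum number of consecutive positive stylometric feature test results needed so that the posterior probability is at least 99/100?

5

Prior odds: (1/1500) ÷ (1499/1500) = 1/1499.
Likelihood ratio of a positive result = 0.83/0.06 = 83/6.
Target odds: 0.99 ÷ 0.01 = 99.
Require (83/6)ⁿ ≥ 99 ÷ (1/1499) = 148401.
(83/6)⁴ = 47458321/1296 falls short of 148401 but (83/6)⁵ ≈506564 reaches it, so n = 5.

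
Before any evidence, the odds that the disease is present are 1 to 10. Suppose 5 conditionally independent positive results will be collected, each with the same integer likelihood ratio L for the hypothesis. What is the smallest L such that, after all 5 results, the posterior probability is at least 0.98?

4

Prior odds = 0.1.
Target odds = 0.98/0.02 = 49.
Need L⁵ ≥ 49 ÷ 0.1 = 490.
3⁵ = 243 < 490 ≤ 1024 = 4⁵, so L = 4.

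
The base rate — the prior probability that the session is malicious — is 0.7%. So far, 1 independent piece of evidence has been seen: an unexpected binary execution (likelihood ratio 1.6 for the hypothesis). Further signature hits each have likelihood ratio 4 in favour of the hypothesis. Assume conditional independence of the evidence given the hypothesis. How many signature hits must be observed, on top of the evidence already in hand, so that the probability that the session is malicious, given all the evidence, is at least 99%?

Prior odds = 0.007/0.993 = 7/993.
Bayes factor of the evidence already in hand = 1.6.
Odds after that evidence = (7/993) × 1.6 = 56/4965.
Target odds = 0.99/0.01 = 99.
Need 4ⁿ ≥ 99 ÷ (56/4965) = 491535/56.
4⁶ = 4096 falls short of 491535/56 but 4⁷ = 16384 reaches it, so n = 7.

7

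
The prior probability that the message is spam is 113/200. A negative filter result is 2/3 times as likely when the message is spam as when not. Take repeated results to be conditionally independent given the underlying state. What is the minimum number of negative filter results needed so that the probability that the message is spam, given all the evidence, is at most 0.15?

Prior odds: 0.565 ÷ 0.435 = 113/87.
Likelihood ratio per negative filter result = 2/3.
Target posterior odds = 0.15/0.85 = 3/17.
Require (2/3)ⁿ ≤ 3/17 ÷ (113/87) = 261/1921.
(2/3)⁴ = 16/81 is still above 261/1921 but (2/3)⁵ = 32/243 is at or below it, so n = 5.

5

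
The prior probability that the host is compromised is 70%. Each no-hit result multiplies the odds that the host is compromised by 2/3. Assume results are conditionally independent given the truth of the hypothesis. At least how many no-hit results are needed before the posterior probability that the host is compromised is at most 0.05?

10

Prior odds: 0.7 ÷ 0.3 = 7/3.
Likelihood ratio per no-hit result = 2/3.
Target posterior odds = 0.05/0.95 = 1/19.
Require (2/3)ⁿ ≤ 1/19 ÷ (7/3) = 3/133.
(2/3)⁹ = 512/19683 is still above 3/133 but (2/3)¹⁰ = 1024/59049 is at or below it, so n = 10.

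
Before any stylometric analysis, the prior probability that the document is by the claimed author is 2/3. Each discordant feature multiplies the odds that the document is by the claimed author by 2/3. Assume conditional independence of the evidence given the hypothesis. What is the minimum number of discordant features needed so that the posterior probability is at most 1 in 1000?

19

Prior odds: (2/3) ÷ (1/3) = 2.
Likelihood ratio per discordant feature = 2/3.
Target posterior odds = 0.001/0.999 = 1/999.
Need 2 × (2/3)ⁿ ≤ 1/999, i.e. (2/3)ⁿ ≤ 1/1998.
(2/3)¹⁸ = 262144/387420489 is still above 1/1998 but (2/3)¹⁹ ≈0.000451093 is at or below it, so n = 19.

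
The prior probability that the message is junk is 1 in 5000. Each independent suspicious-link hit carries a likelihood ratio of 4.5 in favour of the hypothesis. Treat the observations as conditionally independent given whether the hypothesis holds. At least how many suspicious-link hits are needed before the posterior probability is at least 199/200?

Prior odds = 0.0002/0.9998 = 1/4999.
Likelihood ratio per suspicious-link hit = 4.5.
Target posterior odds = 0.995/0.005 = 199.
Require 4.5ⁿ ≥ 199 ÷ (1/4999) = 994801.
4.5⁹ = 387420489/512 falls short of 994801 but 4.5¹⁰ ≈3.40506e+06 reaches it, so n = 10.

10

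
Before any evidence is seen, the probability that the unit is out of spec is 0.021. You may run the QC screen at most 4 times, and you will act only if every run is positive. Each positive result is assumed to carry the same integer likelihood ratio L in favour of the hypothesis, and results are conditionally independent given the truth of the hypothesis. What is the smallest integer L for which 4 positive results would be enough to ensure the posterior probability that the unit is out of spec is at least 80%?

4

Prior odds = 0.021/0.979 = 21/979.
Target odds = 0.8/0.2 = 4.
Need L⁴ ≥ 4 ÷ (21/979) = 3916/21.
3⁴ = 81 < 3916/21 ≤ 256 = 4⁴, so L = 4.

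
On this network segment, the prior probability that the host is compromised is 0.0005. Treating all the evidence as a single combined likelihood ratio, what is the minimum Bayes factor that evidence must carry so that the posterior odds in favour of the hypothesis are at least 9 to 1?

Prior odds = 0.0005/0.9995 = 1/1999.
Target odds = 9.
Required Bayes factor = 9 ÷ (1/1999) = 17991.

17991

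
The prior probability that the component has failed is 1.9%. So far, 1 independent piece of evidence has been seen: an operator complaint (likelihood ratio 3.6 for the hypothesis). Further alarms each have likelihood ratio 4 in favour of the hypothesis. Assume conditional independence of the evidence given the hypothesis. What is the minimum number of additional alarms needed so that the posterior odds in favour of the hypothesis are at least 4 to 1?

Prior odds = 0.019/0.981 = 19/981.
Bayes factor of the evidence already in hand = 3.6.
Odds after that evidence = (19/981) × 3.6 = 38/545.
Target odds = 4.
Need 4ⁿ ≥ 4 ÷ (38/545) = 1090/19.
4² = 16 falls short of 1090/19 but 4³ = 64 reaches it, so n = 3.

3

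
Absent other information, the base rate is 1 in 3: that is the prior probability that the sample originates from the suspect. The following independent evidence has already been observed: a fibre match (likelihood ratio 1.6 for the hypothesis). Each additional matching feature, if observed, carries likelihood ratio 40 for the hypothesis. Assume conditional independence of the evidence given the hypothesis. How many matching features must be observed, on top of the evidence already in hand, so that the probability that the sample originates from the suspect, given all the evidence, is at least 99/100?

Prior odds = (1/3)/(2/3) = 0.5.
Bayes factor of the evidence already in hand = 1.6.
Odds after that evidence = 0.5 × 1.6 = 0.8.
Target odds = 0.99/0.01 = 99.
Need 40ⁿ ≥ 99 ÷ 0.8 = 123.75.
40¹ = 40 falls short of 123.75 but 40² = 1600 reaches it, so n = 2.

2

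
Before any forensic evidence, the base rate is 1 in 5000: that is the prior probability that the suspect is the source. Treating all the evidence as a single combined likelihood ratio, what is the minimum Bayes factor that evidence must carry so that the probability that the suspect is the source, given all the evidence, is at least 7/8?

34993

Prior odds = 0.0002/0.9998 = 1/4999.
Target odds = 0.875/0.125 = 7.
Required Bayes factor = 7 ÷ (1/4999) = 34993.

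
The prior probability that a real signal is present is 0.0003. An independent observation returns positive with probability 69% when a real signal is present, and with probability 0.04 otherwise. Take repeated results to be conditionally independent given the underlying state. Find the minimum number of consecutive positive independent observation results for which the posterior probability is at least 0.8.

Prior odds = 0.0003/0.9997 = 3/9997.
Likelihood ratio of a positive result = 0.69/0.04 = 17.25.
Target odds: 0.8 ÷ 0.2 = 4.
Require 17.25ⁿ ≥ 4 ÷ (3/9997) = 39988/3.
17.25³ = 5132.953125 falls short of 39988/3 but 17.25⁴ = 22667121/256 reaches it, so n = 4.

4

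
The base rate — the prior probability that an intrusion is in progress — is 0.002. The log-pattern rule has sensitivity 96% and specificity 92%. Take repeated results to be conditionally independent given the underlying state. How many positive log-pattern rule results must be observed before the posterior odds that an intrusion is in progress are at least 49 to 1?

Prior odds = 0.002/0.998 = 1/499.
False-positive rate = 1 − 0.92 = 0.08; likelihood ratio of a positive = 0.96/0.08 = 12.
Target odds = 49.
Need (1/499) × 12ⁿ ≥ 49, i.e. 12ⁿ ≥ 24451.
12⁴ = 20736 falls short of 24451 but 12⁵ = 248832 reaches it, so n = 5.

5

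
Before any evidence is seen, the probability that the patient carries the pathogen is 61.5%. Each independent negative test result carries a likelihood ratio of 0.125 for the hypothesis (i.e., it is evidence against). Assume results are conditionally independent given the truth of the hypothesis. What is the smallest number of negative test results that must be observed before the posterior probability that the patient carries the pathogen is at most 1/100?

Prior odds = 0.615/0.385 = 123/77.
Likelihood ratio per negative test result = 0.125.
Target odds: 0.01 ÷ 0.99 = 1/99.
Need (123/77) × 0.125ⁿ ≤ 1/99, i.e. 0.125ⁿ ≤ 7/1107.
0.125² = 0.015625 is still above 7/1107 but 0.125³ = 0.001953125 is at or below it, so n = 3.

3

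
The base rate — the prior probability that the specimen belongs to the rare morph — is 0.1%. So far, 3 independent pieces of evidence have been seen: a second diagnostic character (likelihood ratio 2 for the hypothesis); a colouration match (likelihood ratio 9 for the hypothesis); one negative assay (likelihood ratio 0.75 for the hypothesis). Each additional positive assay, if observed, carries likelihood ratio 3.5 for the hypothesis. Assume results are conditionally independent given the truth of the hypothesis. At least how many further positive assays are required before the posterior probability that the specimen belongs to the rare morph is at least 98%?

7

Prior odds = 0.001/0.999 = 1/999.
Combined Bayes factor of the evidence already in hand = 2 × 9 × 0.75 = 13.5.
Odds after that evidence = (1/999) × 13.5 = 1/74.
Target odds = 0.98/0.02 = 49.
Need 3.5ⁿ ≥ 49 ÷ (1/74) = 3626.
3.5⁶ = 1838.265625 falls short of 3626 but 3.5⁷ = 823543/128 reaches it, so n = 7.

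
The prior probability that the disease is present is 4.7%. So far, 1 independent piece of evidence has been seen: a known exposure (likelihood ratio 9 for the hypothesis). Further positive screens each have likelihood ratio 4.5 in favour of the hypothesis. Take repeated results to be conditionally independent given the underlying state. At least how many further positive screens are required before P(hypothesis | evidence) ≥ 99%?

Prior odds = 0.047/0.953 = 47/953.
Bayes factor of the evidence already in hand = 9.
Odds after that evidence = (47/953) × 9 = 423/953.
Target odds = 0.99/0.01 = 99.
Need 4.5ⁿ ≥ 99 ÷ (423/953) = 10483/47.
4.5³ = 91.125 falls short of 10483/47 but 4.5⁴ = 410.0625 reaches it, so n = 4.

4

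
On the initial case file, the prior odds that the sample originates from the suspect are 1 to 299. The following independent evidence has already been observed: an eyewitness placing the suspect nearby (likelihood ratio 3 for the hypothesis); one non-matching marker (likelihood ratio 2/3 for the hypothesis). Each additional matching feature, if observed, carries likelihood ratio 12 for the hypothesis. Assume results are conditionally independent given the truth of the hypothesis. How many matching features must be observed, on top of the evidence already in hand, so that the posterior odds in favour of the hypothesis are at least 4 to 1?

Prior odds = 1/299.
Combined Bayes factor of the evidence already in hand = 3 × (2/3) = 2.
Odds after that evidence = (1/299) × 2 = 2/299.
Target odds = 4.
Need 12ⁿ ≥ 4 ÷ (2/299) = 598.
12² = 144 falls short of 598 but 12³ = 1728 reaches it, so n = 3.

3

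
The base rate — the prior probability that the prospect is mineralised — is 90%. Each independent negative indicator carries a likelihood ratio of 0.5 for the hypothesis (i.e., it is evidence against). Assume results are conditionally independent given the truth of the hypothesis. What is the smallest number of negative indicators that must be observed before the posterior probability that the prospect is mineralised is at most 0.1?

Prior odds = 0.9/0.1 = 9.
Likelihood ratio per negative indicator = 0.5.
Target posterior odds = 0.1/0.9 = 1/9.
Need 9 × 0.5ⁿ ≤ 1/9, i.e. 0.5ⁿ ≤ 1/81.
0.5⁶ = 0.015625 is still above 1/81 but 0.5⁷ = 0.0078125 is at or below it, so n = 7.

7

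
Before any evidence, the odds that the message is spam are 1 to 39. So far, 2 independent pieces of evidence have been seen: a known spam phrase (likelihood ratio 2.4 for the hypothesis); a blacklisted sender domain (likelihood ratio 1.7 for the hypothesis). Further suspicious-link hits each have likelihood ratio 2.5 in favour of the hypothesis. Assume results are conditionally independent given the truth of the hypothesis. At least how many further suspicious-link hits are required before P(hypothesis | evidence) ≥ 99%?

8

Prior odds = 1/39.
Combined Bayes factor of the evidence already in hand = 2.4 × 1.7 = 4.08.
Odds after that evidence = (1/39) × 4.08 = 34/325.
Target odds = 0.99/0.01 = 99.
Need 2.5ⁿ ≥ 99 ÷ (34/325) = 32175/34.
2.5⁷ = 610.3515625 falls short of 32175/34 but 2.5⁸ = 390625/256 reaches it, so n = 8.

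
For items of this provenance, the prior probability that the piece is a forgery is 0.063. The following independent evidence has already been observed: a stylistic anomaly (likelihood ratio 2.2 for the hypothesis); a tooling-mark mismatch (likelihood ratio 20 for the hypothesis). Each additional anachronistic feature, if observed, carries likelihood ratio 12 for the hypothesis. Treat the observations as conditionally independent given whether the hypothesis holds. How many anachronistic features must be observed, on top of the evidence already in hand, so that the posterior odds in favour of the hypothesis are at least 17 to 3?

Prior odds = 0.063/0.937 = 63/937.
Combined Bayes factor of the evidence already in hand = 2.2 × 20 = 44.
Odds after that evidence = (63/937) × 44 = 2772/937.
Target odds = 17/3.
Need 12ⁿ ≥ 17/3 ÷ (2772/937) = 15929/8316.
12¹ = 12, which meets the required 15929/8316; so n = 1.

1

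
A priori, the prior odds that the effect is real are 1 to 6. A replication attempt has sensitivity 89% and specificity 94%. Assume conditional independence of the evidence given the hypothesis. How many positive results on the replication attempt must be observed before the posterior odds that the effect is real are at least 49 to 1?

3

Prior odds = 1/6.
False-positive rate = 1 − 0.94 = 0.06; likelihood ratio of a positive = 0.89/0.06 = 89/6.
Target odds = 49.
Require (89/6)ⁿ ≥ 49 ÷ (1/6) = 294.
(89/6)² = 7921/36 falls short of 294 but (89/6)³ = 704969/216 reaches it, so n = 3.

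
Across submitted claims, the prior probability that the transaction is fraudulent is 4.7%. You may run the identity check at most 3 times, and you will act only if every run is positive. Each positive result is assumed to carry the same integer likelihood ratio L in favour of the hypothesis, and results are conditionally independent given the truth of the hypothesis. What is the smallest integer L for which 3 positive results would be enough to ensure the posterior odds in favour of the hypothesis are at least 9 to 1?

Prior odds = 0.047/0.953 = 47/953.
Target odds = 9.
Need L³ ≥ 9 ÷ (47/953) = 8577/47.
5³ = 125 < 8577/47 ≤ 216 = 6³, so L = 6.

6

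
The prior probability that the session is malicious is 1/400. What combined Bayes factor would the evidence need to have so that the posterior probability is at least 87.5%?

2793

Prior odds = 0.0025/0.9975 = 1/399.
Target odds = 0.875/0.125 = 7.
Required Bayes factor = 7 ÷ (1/399) = 2793.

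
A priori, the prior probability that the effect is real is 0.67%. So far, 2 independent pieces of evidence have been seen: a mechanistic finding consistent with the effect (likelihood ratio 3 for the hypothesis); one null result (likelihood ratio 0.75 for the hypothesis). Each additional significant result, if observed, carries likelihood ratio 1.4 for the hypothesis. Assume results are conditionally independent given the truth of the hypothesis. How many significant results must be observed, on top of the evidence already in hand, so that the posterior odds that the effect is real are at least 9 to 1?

19

Prior odds = 0.0067/0.9933 = 67/9933.
Combined Bayes factor of the evidence already in hand = 3 × 0.75 = 2.25.
Odds after that evidence = (67/9933) × 2.25 = 201/13244.
Target odds = 9.
Need 1.4ⁿ ≥ 9 ÷ (201/13244) = 39732/67.
1.4¹⁸ ≈426.879 falls short of 39732/67 but 1.4¹⁹ ≈597.63 reaches it, so n = 19.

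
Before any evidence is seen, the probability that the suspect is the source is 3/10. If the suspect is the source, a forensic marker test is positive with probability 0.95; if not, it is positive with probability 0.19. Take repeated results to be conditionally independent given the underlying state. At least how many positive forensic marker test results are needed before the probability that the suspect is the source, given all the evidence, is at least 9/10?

Prior odds: 0.3 ÷ 0.7 = 3/7.
Likelihood ratio of a positive = 0.95/0.19 = 5.
Target posterior odds = 0.9/0.1 = 9.
Require 5ⁿ ≥ 9 ÷ (3/7) = 21.
5¹ = 5 falls short of 21 but 5² = 25 reaches it, so n = 2.

2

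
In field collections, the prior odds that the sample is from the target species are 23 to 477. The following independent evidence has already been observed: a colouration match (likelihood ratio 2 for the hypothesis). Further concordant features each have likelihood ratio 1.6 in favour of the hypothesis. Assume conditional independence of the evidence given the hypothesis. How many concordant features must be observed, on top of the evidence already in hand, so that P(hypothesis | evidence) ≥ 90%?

10

Prior odds = 23/477.
Bayes factor of the evidence already in hand = 2.
Odds after that evidence = (23/477) × 2 = 46/477.
Target odds = 0.9/0.1 = 9.
Need 1.6ⁿ ≥ 9 ÷ (46/477) = 4293/46.
1.6⁹ = 134217728/1953125 falls short of 4293/46 but 1.6¹⁰ ≈109.951 reaches it, so n = 10.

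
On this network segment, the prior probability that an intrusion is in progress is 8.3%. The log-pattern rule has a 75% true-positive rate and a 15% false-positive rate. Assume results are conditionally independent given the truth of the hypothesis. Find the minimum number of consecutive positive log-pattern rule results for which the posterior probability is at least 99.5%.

5

Prior odds = 0.083/0.917 = 83/917.
Likelihood ratio of a positive result = 0.75/0.15 = 5.
Target odds: 0.995 ÷ 0.005 = 199.
Require 5ⁿ ≥ 199 ÷ (83/917) = 182483/83.
5⁴ = 625 falls short of 182483/83 but 5⁵ = 3125 reaches it, so n = 5.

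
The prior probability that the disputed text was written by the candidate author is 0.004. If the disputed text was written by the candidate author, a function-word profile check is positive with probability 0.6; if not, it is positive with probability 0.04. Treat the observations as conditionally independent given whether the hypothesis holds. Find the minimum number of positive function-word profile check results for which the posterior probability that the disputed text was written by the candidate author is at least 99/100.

Prior odds = 0.004/0.996 = 1/249.
Likelihood ratio of a positive = 0.6/0.04 = 15.
Target odds: 0.99 ÷ 0.01 = 99.
Require 15ⁿ ≥ 99 ÷ (1/249) = 24651.
15³ = 3375 falls short of 24651 but 15⁴ = 50625 reaches it, so n = 4.

4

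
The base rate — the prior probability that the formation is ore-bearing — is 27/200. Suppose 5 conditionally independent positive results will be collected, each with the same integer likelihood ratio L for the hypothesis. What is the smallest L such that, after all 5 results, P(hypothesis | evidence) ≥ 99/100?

Prior odds = 0.135/0.865 = 27/173.
Target odds = 0.99/0.01 = 99.
Need L⁵ ≥ 99 ÷ (27/173) = 1903/3.
3⁵ = 243 < 1903/3 ≤ 1024 = 4⁵, so L = 4.

4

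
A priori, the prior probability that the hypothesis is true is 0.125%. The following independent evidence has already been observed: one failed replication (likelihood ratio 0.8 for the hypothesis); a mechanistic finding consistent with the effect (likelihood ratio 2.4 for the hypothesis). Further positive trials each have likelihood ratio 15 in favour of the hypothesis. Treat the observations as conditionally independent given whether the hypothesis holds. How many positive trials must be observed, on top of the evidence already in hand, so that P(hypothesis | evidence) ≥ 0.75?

3

Prior odds = 0.00125/0.99875 = 1/799.
Combined Bayes factor of the evidence already in hand = 0.8 × 2.4 = 1.92.
Odds after that evidence = (1/799) × 1.92 = 48/19975.
Target odds = 0.75/0.25 = 3.
Need 15ⁿ ≥ 3 ÷ (48/19975) = 1248.4375.
15² = 225 falls short of 1248.4375 but 15³ = 3375 reaches it, so n = 3.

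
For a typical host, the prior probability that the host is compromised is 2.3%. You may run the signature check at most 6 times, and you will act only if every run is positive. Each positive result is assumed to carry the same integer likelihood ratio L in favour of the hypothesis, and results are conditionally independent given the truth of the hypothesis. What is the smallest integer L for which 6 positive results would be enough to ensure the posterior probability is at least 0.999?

Prior odds = 0.023/0.977 = 23/977.
Target odds = 0.999/0.001 = 999.
Need L⁶ ≥ 999 ÷ (23/977) = 976023/23.
5⁶ = 15625 < 976023/23 ≤ 46656 = 6⁶, so L = 6.

6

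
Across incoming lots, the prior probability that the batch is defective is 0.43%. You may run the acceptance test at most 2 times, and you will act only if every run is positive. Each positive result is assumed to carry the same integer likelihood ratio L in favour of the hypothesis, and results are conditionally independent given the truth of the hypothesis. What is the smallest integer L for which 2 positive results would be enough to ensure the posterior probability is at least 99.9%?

481

Prior odds = 0.0043/0.9957 = 43/9957.
Target odds = 0.999/0.001 = 999.
Need L² ≥ 999 ÷ (43/9957) = 9947043/43.
480² = 230400 < 9947043/43 ≤ 231361 = 481², so L = 481.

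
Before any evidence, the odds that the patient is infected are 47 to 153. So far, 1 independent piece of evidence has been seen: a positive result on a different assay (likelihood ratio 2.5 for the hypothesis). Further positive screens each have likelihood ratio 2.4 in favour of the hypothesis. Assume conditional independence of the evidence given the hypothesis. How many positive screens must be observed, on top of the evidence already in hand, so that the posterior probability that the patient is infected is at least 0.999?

9

Prior odds = 47/153.
Bayes factor of the evidence already in hand = 2.5.
Odds after that evidence = (47/153) × 2.5 = 235/306.
Target odds = 0.999/0.001 = 999.
Need 2.4ⁿ ≥ 999 ÷ (235/306) = 305694/235.
2.4⁸ = 429981696/390625 falls short of 305694/235 but 2.4⁹ ≈2641.81 reaches it, so n = 9.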